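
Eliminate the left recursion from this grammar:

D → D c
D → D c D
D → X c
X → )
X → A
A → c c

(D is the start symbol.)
D is directly left-recursive. The standard transformation for
  A → A α₁ | ... | A α_m | β₁ | ... | β_n
is
  A  → β₁ A' | ... | β_n A'
  A' → α₁ A' | ... | α_m A' | ε

D → X c becomes D → X c D'
D → D c becomes D' → c D'
D → D c D becomes D' → c D D'
Add D' → ε

Productions for other non-terminals are unchanged:
  X → )
  X → A
  A → c c

Resulting grammar:
D → X c D'
D' → c D'
D' → c D D'
D' → ε
X → )
X → A
A → c c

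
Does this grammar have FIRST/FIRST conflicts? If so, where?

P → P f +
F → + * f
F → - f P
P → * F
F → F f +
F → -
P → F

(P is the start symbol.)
Yes. P → P f '+' / P → '*' F on { '*' }; P → P f '+' / P → F on { '+', '-' }; F → '+' '*' f / F → F f '+' on { '+' }; F → '-' f P / F → F f '+' on { '-' }; F → '-' f P / F → '-' on { '-' }; F → F f '+' / F → '-' on { '-' }

A FIRST/FIRST conflict occurs when two productions N → α and N → β for the same non-terminal have FIRST(α) ∩ FIRST(β) ≠ ∅ (with ε ∈ FIRST of a nullable right-hand side, so two nullable alternatives also conflict).

FIRST sets of the non-terminals at (or reachable through a nullable prefix from) the front of some alternative:
  FIRST(P) = { '*', '+', '-' }
  FIRST(F) = { '+', '-' }

Productions for P:
  P → P f +: FIRST = { '*', '+', '-' }
  P → * F: FIRST = { '*' }
  P → F: FIRST = { '+', '-' }
Productions for F:
  F → + * f: FIRST = { '+' }
  F → - f P: FIRST = { '-' }
  F → F f +: FIRST = { '+', '-' }
  F → -: FIRST = { '-' }

Conflict for P: P → P f + and P → * F
  Overlap: { '*' }
Conflict for P: P → P f + and P → F
  Overlap: { '+', '-' }
Conflict for F: F → + * f and F → F f +
  Overlap: { '+' }
Conflict for F: F → - f P and F → F f +
  Overlap: { '-' }
Conflict for F: F → - f P and F → -
  Overlap: { '-' }
Conflict for F: F → F f + and F → -
  Overlap: { '-' }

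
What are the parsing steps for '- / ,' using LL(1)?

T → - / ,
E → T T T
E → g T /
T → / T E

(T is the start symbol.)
LL(1) parsing maintains a stack (initially the start symbol over $) and the input. At each step: if the stack top is a terminal, match it against the current input token; if it is a non-terminal N, replace it with the RHS of M[N, lookahead] (the unique production whose predict set contains the lookahead).

Stack is shown with the top on the left.

Stack    Input    Action
------------------------
T $      - / , $  output T → - / ,
- / , $  - / , $  match '-'
/ , $    / , $    match '/'
, $      , $      match ','
$        $        accept

The string is accepted.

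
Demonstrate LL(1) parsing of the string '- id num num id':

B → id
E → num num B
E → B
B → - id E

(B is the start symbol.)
LL(1) parsing maintains a stack (initially the start symbol over $) and the input. At each step: if the stack top is a terminal, match it against the current input token; if it is a non-terminal N, replace it with the RHS of M[N, lookahead] (the unique production whose predict set contains the lookahead).

Stack is shown with the top on the left.

Stack        Input              Action
--------------------------------------
B $          - id num num id $  output B → - id E
- id E $     - id num num id $  match '-'
id E $       id num num id $    match 'id'
E $          num num id $       output E → num num B
num num B $  num num id $       match 'num'
num B $      num id $           match 'num'
B $          id $               output B → id
id $         id $               match 'id'
$            $                  accept

The string is accepted.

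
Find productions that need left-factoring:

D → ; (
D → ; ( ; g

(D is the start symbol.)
Left-factoring is needed when two productions for the same non-terminal
share a common prefix on the right-hand side.

Productions for D:
  D → ; (
  D → ; ( ; g

Found common prefix '; (' in productions for D

Answer: Yes, D has productions with common prefix '; ('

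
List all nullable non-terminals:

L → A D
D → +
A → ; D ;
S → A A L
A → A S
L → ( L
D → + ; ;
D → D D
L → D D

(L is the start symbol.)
A non-terminal is nullable if it can derive ε (the empty string): either it has an ε-production, or it has a production whose right-hand side consists entirely of nullable non-terminals.

There are no ε-productions, so no non-terminal can derive ε.
No non-terminals are nullable.

Answer: None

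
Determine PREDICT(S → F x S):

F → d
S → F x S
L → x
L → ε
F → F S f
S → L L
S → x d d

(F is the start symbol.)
{ 'd' }

PREDICT(S → F x S) = (FIRST(RHS) \ {ε}) ∪ (FOLLOW(S) if ε ∈ FIRST(RHS), i.e. RHS ⇒* ε)
FIRST(F) = { 'd' }
FIRST(F x S) = { 'd' }
ε ∉ FIRST(F x S), so FOLLOW(S) is not added.
PREDICT(S → F x S) = { 'd' }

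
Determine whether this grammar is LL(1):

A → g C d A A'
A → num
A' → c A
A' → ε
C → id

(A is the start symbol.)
Relevant sets:
  FOLLOW(A') = { $, 'c' }

For A:
  PREDICT(A → g C d A A') = { 'g' }
  PREDICT(A → num) = { 'num' }
For A':
  PREDICT(A' → c A) = { 'c' }
  PREDICT(A' → ε) = { $, 'c' }
C has a single production, so nothing to check there.

Conflict found: Predict set conflict for A': { 'c' }
The grammar is NOT LL(1).

Answer: No. Predict set conflict for A': { 'c' }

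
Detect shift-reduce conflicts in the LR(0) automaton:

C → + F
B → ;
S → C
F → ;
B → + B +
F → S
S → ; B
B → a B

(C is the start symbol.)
A shift-reduce conflict occurs when an LR(0) state has both:
  - a complete (reduce) item [A → α .] (dot at the end), and
  - a shift item [B → β . c γ] (dot before a terminal).

Augment with C' → C and build the canonical LR(0) collection (I0 = CLOSURE({[C' → . C]}), then GOTO on every symbol after a dot until no new states appear). It has 14 states:
  I0: { [C → . + F], [C' → . C] }  — shift
  I1: { [C → + . F], [C → . + F], [F → . ;], [F → . S], [S → . ; B], [S → . C] }  — shift
  I2: { [C' → C .] }  — accept
  I3: { [B → . + B +], [B → . ;], [B → . a B], [F → ; .], [S → ; . B] }  — shift, reduce
  I4: { [S → C .] }  — reduce
  I5: { [C → + F .] }  — reduce
  I6: { [F → S .] }  — reduce
  I7: { [B → + . B +], [B → . + B +], [B → . ;], [B → . a B] }  — shift
  I8: { [B → ; .] }  — reduce
  I9: { [S → ; B .] }  — reduce
  I10: { [B → . + B +], [B → . ;], [B → . a B], [B → a . B] }  — shift
  I11: { [B → a B .] }  — reduce
  I12: { [B → + B . +] }  — shift
  I13: { [B → + B + .] }  — reduce

I3 contains reduce item [F → ; .] and shift items [B → . + B +], [B → . ;], [B → . a B] — shift-reduce conflict.

Answer: Yes — I3: [F → ; .] vs [B → . + B +]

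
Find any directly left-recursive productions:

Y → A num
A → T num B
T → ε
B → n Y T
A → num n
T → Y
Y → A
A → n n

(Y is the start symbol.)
No direct left recursion

Direct left recursion occurs when N → N α for some non-terminal N (the right-hand side begins with the left-hand side itself).

Y → A num: starts with A
A → T num B: starts with T
T → ε: starts with ε
B → n Y T: starts with n
A → num n: starts with num
T → Y: starts with Y
Y → A: starts with A
A → n n: starts with n

No direct left recursion found.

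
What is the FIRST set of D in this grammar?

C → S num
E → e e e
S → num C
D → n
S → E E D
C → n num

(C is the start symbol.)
From D → n:
  - n is a terminal: add 'n' and stop

Collecting: FIRST(D) = { 'n' }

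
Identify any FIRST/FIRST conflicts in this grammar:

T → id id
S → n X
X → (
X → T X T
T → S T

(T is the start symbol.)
A FIRST/FIRST conflict occurs when two productions N → α and N → β for the same non-terminal have FIRST(α) ∩ FIRST(β) ≠ ∅ (with ε ∈ FIRST of a nullable right-hand side, so two nullable alternatives also conflict).

FIRST sets of the non-terminals at (or reachable through a nullable prefix from) the front of some alternative:
  FIRST(S) = { 'n' }
  FIRST(T) = { 'id', 'n' }

Productions for T:
  T → id id: FIRST = { 'id' }
  T → S T: FIRST = { 'n' }
Productions for X:
  X → (: FIRST = { '(' }
  X → T X T: FIRST = { 'id', 'n' }
S has only one production, so no FIRST/FIRST conflict is possible there.

All alternatives of each non-terminal have pairwise disjoint FIRST sets.

Answer: No FIRST/FIRST conflicts.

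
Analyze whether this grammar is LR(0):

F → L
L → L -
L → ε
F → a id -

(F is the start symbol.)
Augment with F' → F and build the canonical LR(0) collection (I0 = CLOSURE({[F' → . F]}), then GOTO on every symbol after a dot until no new states appear). It has 7 states:
  I0: { [F → . L], [F → . a id -], [F' → . F], [L → . L -], [L → .] }  — shift, reduce
  I1: { [F' → F .] }  — accept
  I2: { [F → L .], [L → L . -] }  — shift, reduce
  I3: { [F → a . id -] }  — shift
  I4: { [F → a id . -] }  — shift
  I5: { [F → a id - .] }  — reduce
  I6: { [L → L - .] }  — reduce

Conflict in state I0:
  Shift-reduce conflict between [L → .] and [F → . a id -]
So the grammar is NOT LR(0).

Answer: No. Shift-reduce conflict between [L → .] and [F → . a id -]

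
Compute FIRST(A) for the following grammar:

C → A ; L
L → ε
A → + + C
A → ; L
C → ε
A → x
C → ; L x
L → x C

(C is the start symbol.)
To compute FIRST(A), examine every production with A on the left-hand side, reading each right-hand side left to right until a non-nullable symbol is reached.

From A → + + C:
  - '+' is a terminal: add '+' and stop
From A → ; L:
  - ';' is a terminal: add ';' and stop
From A → x:
  - x is a terminal: add 'x' and stop

Collecting: FIRST(A) = { '+', ';', 'x' }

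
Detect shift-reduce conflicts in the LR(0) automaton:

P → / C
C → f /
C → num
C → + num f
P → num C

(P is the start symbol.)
Augment with P' → P and build the canonical LR(0) collection (I0 = CLOSURE({[P' → . P]}), then GOTO on every symbol after a dot until no new states appear). It has 12 states:
  I0: { [P → . / C], [P → . num C], [P' → . P] }  — shift
  I1: { [C → . + num f], [C → . f /], [C → . num], [P → / . C] }  — shift
  I2: { [P' → P .] }  — accept
  I3: { [C → . + num f], [C → . f /], [C → . num], [P → num . C] }  — shift
  I4: { [C → + . num f] }  — shift
  I5: { [P → num C .] }  — reduce
  I6: { [C → f . /] }  — shift
  I7: { [C → num .] }  — reduce
  I8: { [C → f / .] }  — reduce
  I9: { [C → + num . f] }  — shift
  I10: { [C → + num f .] }  — reduce
  I11: { [P → / C .] }  — reduce

No state contains both a complete item and a shift item.

Answer: No shift-reduce conflicts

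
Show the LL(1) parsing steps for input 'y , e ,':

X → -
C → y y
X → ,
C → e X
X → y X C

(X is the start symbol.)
LL(1) parsing maintains a stack (initially the start symbol over $) and the input. At each step: if the stack top is a terminal, match it against the current input token; if it is a non-terminal N, replace it with the RHS of M[N, lookahead] (the unique production whose predict set contains the lookahead).

Stack is shown with the top on the left.

Stack    Input      Action
--------------------------
X $      y , e , $  output X → y X C
y X C $  y , e , $  match 'y'
X C $    , e , $    output X → ,
, C $    , e , $    match ','
C $      e , $      output C → e X
e X $    e , $      match 'e'
X $      , $        output X → ,
, $      , $        match ','
$        $          accept

The string is accepted.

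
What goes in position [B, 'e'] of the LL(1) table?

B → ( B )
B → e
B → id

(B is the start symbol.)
B → e

To find M[B, 'e'], we find productions for B where 'e' is in the predict set (PREDICT(N → α) = (FIRST(α) \ {ε}) ∪ (FOLLOW(N) if α ⇒* ε)).

B → ( B ): PREDICT = { '(' }
B → e: PREDICT = { 'e' }
  'e' is in predict set, so this production goes in M[B, 'e']
B → id: PREDICT = { 'id' }

M[B, 'e'] = B → e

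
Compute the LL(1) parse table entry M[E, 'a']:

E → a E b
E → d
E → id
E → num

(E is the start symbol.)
E → a E b

To find M[E, 'a'], we find productions for E where 'a' is in the predict set (PREDICT(N → α) = (FIRST(α) \ {ε}) ∪ (FOLLOW(N) if α ⇒* ε)).

E → a E b: PREDICT = { 'a' }
  'a' is in predict set, so this production goes in M[E, 'a']
E → d: PREDICT = { 'd' }
E → id: PREDICT = { 'id' }
E → num: PREDICT = { 'num' }

M[E, 'a'] = E → a E b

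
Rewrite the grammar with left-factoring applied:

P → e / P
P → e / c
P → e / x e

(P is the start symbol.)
Left-factoring transforms A → αβ₁ | αβ₂ into A → αA' and A' → β₁ | β₂
(α is the longest common prefix among the alternatives). Repeat until
no nonterminal has two alternatives with a common prefix.

Round 1: P has alternatives sharing prefix 'e /'. Introduce P': P → e / P'
  Add: P' → P
  Add: P' → c
  Add: P' → x e

No remaining common prefixes — done.

Resulting grammar:
P → e / P'
P' → P
P' → c
P' → x e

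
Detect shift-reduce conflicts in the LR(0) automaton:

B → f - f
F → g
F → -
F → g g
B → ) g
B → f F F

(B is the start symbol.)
Yes — I4: [F → - .] vs [B → f - . f]; I6: [F → g .] vs [F → g . g]

Augment with B' → B and build the canonical LR(0) collection (I0 = CLOSURE({[B' → . B]}), then GOTO on every symbol after a dot until no new states appear). It has 12 states:
  I0: { [B → . ) g], [B → . f - f], [B → . f F F], [B' → . B] }  — shift
  I1: { [B → ) . g] }  — shift
  I2: { [B' → B .] }  — accept
  I3: { [B → f . - f], [B → f . F F], [F → . -], [F → . g g], [F → . g] }  — shift
  I4: { [B → f - . f], [F → - .] }  — shift, reduce
  I5: { [B → f F . F], [F → . -], [F → . g g], [F → . g] }  — shift
  I6: { [F → g . g], [F → g .] }  — shift, reduce
  I7: { [F → g g .] }  — reduce
  I8: { [F → - .] }  — reduce
  I9: { [B → f F F .] }  — reduce
  I10: { [B → f - f .] }  — reduce
  I11: { [B → ) g .] }  — reduce

I4 contains reduce item [F → - .] and shift item [B → f - . f] — shift-reduce conflict.
I6 contains reduce item [F → g .] and shift item [F → g . g] — shift-reduce conflict.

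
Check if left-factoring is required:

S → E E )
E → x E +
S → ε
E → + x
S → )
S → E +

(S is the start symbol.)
Left-factoring is needed when two productions for the same non-terminal
share a common prefix on the right-hand side.

Productions for S:
  S → E E )
  S → ε
  S → )
  S → E +
Productions for E:
  E → x E +
  E → + x

Found common prefix 'E' in productions for S

Answer: Yes, S has productions with common prefix 'E'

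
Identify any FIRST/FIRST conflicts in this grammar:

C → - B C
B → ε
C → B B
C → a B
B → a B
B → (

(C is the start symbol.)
Yes. C → B B / C → a B on { 'a' }

FIRST sets of the non-terminals at (or reachable through a nullable prefix from) the front of some alternative:
  FIRST(B) = { '(', 'a', ε }

Productions for C:
  C → - B C: FIRST = { '-' }
  C → B B: FIRST = { '(', 'a', ε }
  C → a B: FIRST = { 'a' }
Productions for B:
  B → ε: FIRST = { ε }
  B → a B: FIRST = { 'a' }
  B → (: FIRST = { '(' }

Conflict for C: C → B B and C → a B
  Overlap: { 'a' }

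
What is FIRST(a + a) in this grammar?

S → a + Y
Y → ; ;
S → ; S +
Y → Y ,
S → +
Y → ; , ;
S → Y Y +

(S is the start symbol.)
To compute FIRST(a + a), process the symbols left to right:
Symbol a is a terminal. Add 'a' and stop.
FIRST(a + a) = { 'a' }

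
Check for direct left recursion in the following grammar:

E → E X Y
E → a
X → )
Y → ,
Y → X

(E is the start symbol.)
Direct left recursion occurs when N → N α for some non-terminal N (the right-hand side begins with the left-hand side itself).

E → E X Y: LEFT RECURSIVE (starts with E)
E → a: starts with a
X → ): starts with ')'
Y → ,: starts with ','
Y → X: starts with X

The grammar has direct left recursion on: E.

Answer: Yes, E is left-recursive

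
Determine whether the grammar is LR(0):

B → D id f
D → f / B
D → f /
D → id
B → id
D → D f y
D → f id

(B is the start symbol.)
A grammar is LR(0) if no state in the canonical LR(0) collection has:
  - both a shift item (dot before a terminal) and a complete item (shift-reduce conflict), or
  - two or more complete items (reduce-reduce conflict; the accept item [B' → B .] counts as a complete item here).

Augment with B' → B and build the canonical LR(0) collection (I0 = CLOSURE({[B' → . B]}), then GOTO on every symbol after a dot until no new states appear). It has 12 states:
  I0: { [B → . D id f], [B → . id], [B' → . B], [D → . D f y], [D → . f / B], [D → . f /], [D → . f id], [D → . id] }  — shift
  I1: { [B' → B .] }  — accept
  I2: { [B → D . id f], [D → D . f y] }  — shift
  I3: { [D → f . / B], [D → f . /], [D → f . id] }  — shift
  I4: { [B → id .], [D → id .] }  — 2 reduces
  I5: { [B → . D id f], [B → . id], [D → . D f y], [D → . f / B], [D → . f /], [D → . f id], [D → . id], [D → f / . B], [D → f / .] }  — shift, reduce
  I6: { [D → f id .] }  — reduce
  I7: { [D → f / B .] }  — reduce
  I8: { [D → D f . y] }  — shift
  I9: { [B → D id . f] }  — shift
  I10: { [B → D id f .] }  — reduce
  I11: { [D → D f y .] }  — reduce

Conflict in state I4:
  Reduce-reduce conflict: [B → id .] and [D → id .]
So the grammar is NOT LR(0).

Answer: No. Reduce-reduce conflict: [B → id .] and [D → id .]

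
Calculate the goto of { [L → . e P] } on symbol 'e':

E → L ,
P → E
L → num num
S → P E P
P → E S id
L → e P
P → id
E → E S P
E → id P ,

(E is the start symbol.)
{ [E → . E S P], [E → . L ,], [E → . id P ,], [L → . e P], [L → . num num], [L → e . P], [P → . E S id], [P → . E], [P → . id] }

GOTO(I, 'e') = CLOSURE({ [A → αX.β] : [A → α.Xβ] ∈ I, X = 'e' })

Items with dot before 'e', with the dot advanced:
  [L → . e P] → [L → e . P]
Closure of the advanced items:
  [L → e . P] has the dot before P: add [P → . E], [P → . E S id], [P → . id]
  [P → . E] has the dot before E: add [E → . L ,], [E → . E S P], [E → . id P ,]
  [E → . L ,] has the dot before L: add [L → . num num], [L → . e P]

GOTO = { [E → . E S P], [E → . L ,], [E → . id P ,], [L → . e P], [L → . num num], [L → e . P], [P → . E S id], [P → . E], [P → . id] }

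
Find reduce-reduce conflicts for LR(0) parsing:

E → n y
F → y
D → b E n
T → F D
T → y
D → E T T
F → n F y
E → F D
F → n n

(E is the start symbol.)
Augment with E' → E and build the canonical LR(0) collection (I0 = CLOSURE({[E' → . E]}), then GOTO on every symbol after a dot until no new states appear). It has 20 states:
  I0: { [E → . F D], [E → . n y], [E' → . E], [F → . n F y], [F → . n n], [F → . y] }  — shift
  I1: { [E' → E .] }  — accept
  I2: { [D → . E T T], [D → . b E n], [E → . F D], [E → . n y], [E → F . D], [F → . n F y], [F → . n n], [F → . y] }  — shift
  I3: { [E → n . y], [F → . n F y], [F → . n n], [F → . y], [F → n . F y], [F → n . n] }  — shift
  I4: { [F → y .] }  — reduce
  I5: { [F → n F . y] }  — shift
  I6: { [F → . n F y], [F → . n n], [F → . y], [F → n . F y], [F → n . n], [F → n n .] }  — shift, reduce
  I7: { [E → n y .], [F → y .] }  — 2 reduces
  I8: { [F → n F y .] }  — reduce
  I9: { [E → F D .] }  — reduce
  I10: { [D → E . T T], [F → . n F y], [F → . n n], [F → . y], [T → . F D], [T → . y] }  — shift
  I11: { [D → b . E n], [E → . F D], [E → . n y], [F → . n F y], [F → . n n], [F → . y] }  — shift
  I12: { [D → b E . n] }  — shift
  I13: { [D → b E n .] }  — reduce
  I14: { [D → . E T T], [D → . b E n], [E → . F D], [E → . n y], [F → . n F y], [F → . n n], [F → . y], [T → F . D] }  — shift
  I15: { [D → E T . T], [F → . n F y], [F → . n n], [F → . y], [T → . F D], [T → . y] }  — shift
  I16: { [F → . n F y], [F → . n n], [F → . y], [F → n . F y], [F → n . n] }  — shift
  I17: { [F → y .], [T → y .] }  — 2 reduces
  I18: { [D → E T T .] }  — reduce
  I19: { [T → F D .] }  — reduce

I7 contains complete items [E → n y .], [F → y .] — reduce-reduce conflict.
I17 contains complete items [F → y .], [T → y .] — reduce-reduce conflict.

Answer: Yes — I7: [E → n y .] vs [F → y .]; I17: [F → y .] vs [T → y .]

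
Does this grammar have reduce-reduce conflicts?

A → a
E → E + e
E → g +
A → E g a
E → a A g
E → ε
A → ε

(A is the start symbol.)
A reduce-reduce conflict occurs when an LR(0) state has two complete items [A → α .] and [B → β .] — both call for a reduction, and with no lookahead the parser cannot choose between them.

Augment with A' → A and build the canonical LR(0) collection (I0 = CLOSURE({[A' → . A]}), then GOTO on every symbol after a dot until no new states appear). It has 12 states:
  I0: { [A → . E g a], [A → . a], [A → .], [A' → . A], [E → . E + e], [E → . a A g], [E → . g +], [E → .] }  — shift, 2 reduces
  I1: { [A' → A .] }  — accept
  I2: { [A → E . g a], [E → E . + e] }  — shift
  I3: { [A → . E g a], [A → . a], [A → .], [A → a .], [E → . E + e], [E → . a A g], [E → . g +], [E → .], [E → a . A g] }  — shift, 3 reduces
  I4: { [E → g . +] }  — shift
  I5: { [E → g + .] }  — reduce
  I6: { [E → a A . g] }  — shift
  I7: { [E → a A g .] }  — reduce
  I8: { [E → E + . e] }  — shift
  I9: { [A → E g . a] }  — shift
  I10: { [A → E g a .] }  — reduce
  I11: { [E → E + e .] }  — reduce

I0 contains complete items [A → .], [E → .] — reduce-reduce conflict.
I3 contains complete items [A → .], [A → a .], [E → .] — reduce-reduce conflict.

Answer: Yes — I0: [A → .] vs [E → .]; I3: [A → .] vs [A → a .]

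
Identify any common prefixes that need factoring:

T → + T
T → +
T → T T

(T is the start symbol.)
Yes, T has productions with common prefix '+'

Left-factoring is needed when two productions for the same non-terminal
share a common prefix on the right-hand side.

Productions for T:
  T → + T
  T → +
  T → T T

Found common prefix '+' in productions for T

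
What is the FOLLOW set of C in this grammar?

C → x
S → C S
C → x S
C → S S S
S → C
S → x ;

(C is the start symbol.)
C is the start symbol, so $ ∈ FOLLOW(C).
In S → C S: C is followed by S, add FIRST(S) \ {ε} = { 'x' }
In S → C: C is at the end, add FOLLOW(S)

The FOLLOW sets referred to above (computed the same way, to a fixed point):
  FOLLOW(S) = { $, 'x' }

Taking the union: FOLLOW(C) = { $, 'x' }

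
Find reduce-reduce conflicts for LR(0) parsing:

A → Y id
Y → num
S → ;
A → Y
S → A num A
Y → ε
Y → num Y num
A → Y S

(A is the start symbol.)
A reduce-reduce conflict occurs when an LR(0) state has two complete items [A → α .] and [B → β .] — both call for a reduction, and with no lookahead the parser cannot choose between them.

Augment with A' → A and build the canonical LR(0) collection (I0 = CLOSURE({[A' → . A]}), then GOTO on every symbol after a dot until no new states appear). It has 12 states:
  I0: { [A → . Y S], [A → . Y id], [A → . Y], [A' → . A], [Y → . num Y num], [Y → . num], [Y → .] }  — shift, reduce
  I1: { [A' → A .] }  — accept
  I2: { [A → . Y S], [A → . Y id], [A → . Y], [A → Y . S], [A → Y . id], [A → Y .], [S → . ;], [S → . A num A], [Y → . num Y num], [Y → . num], [Y → .] }  — shift, 2 reduces
  I3: { [Y → . num Y num], [Y → . num], [Y → .], [Y → num . Y num], [Y → num .] }  — shift, 2 reduces
  I4: { [Y → num Y . num] }  — shift
  I5: { [Y → num Y num .] }  — reduce
  I6: { [S → ; .] }  — reduce
  I7: { [S → A . num A] }  — shift
  I8: { [A → Y S .] }  — reduce
  I9: { [A → Y id .] }  — reduce
  I10: { [A → . Y S], [A → . Y id], [A → . Y], [S → A num . A], [Y → . num Y num], [Y → . num], [Y → .] }  — shift, reduce
  I11: { [S → A num A .] }  — reduce

I2 contains complete items [A → Y .], [Y → .] — reduce-reduce conflict.
I3 contains complete items [Y → .], [Y → num .] — reduce-reduce conflict.

Answer: Yes — I2: [A → Y .] vs [Y → .]; I3: [Y → .] vs [Y → num .]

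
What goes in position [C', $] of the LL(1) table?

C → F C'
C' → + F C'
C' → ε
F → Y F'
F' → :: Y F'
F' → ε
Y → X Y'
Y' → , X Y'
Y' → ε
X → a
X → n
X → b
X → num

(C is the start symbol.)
To find M[C', $], we find productions for C' where $ is in the predict set (PREDICT(N → α) = (FIRST(α) \ {ε}) ∪ (FOLLOW(N) if α ⇒* ε)).

Relevant sets:
  FOLLOW(C') = { $ }

C' → + F C': PREDICT = { '+' }
C' → ε: PREDICT = { $ }
  $ is in predict set, so this production goes in M[C', $]

M[C', $] = C' → ε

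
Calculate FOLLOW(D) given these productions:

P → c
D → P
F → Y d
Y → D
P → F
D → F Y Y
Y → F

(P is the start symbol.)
{ 'c', 'd' }

To compute FOLLOW(D), find every occurrence of D on a right-hand side N → α D β: add FIRST(β) \ {ε}, and if β is empty or nullable also add FOLLOW(N). Iterate to a fixed point.

In Y → D: D is at the end, add FOLLOW(Y)

The FOLLOW sets referred to above (computed the same way, to a fixed point):
  FOLLOW(Y) = { 'c', 'd' }

Taking the union: FOLLOW(D) = { 'c', 'd' }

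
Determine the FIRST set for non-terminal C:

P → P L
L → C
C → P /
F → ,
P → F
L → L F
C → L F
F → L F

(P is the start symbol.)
{ ',' }

FIRST sets of the other non-terminals involved (by the same procedure, iterated to a fixed point):
  FIRST(P) = { ',' }
  FIRST(L) = { ',' }

From C → P /:
  - P is a non-terminal: add FIRST(P) \ {ε} = { ',' }
    P is not nullable, so stop
From C → L F:
  - L is a non-terminal: add FIRST(L) \ {ε} = { ',' }
    L is not nullable, so stop

Collecting: FIRST(C) = { ',' }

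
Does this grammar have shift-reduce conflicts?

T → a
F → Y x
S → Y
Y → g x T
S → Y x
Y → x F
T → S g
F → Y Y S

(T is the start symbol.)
A shift-reduce conflict occurs when an LR(0) state has both:
  - a complete (reduce) item [A → α .] (dot at the end), and
  - a shift item [B → β . c γ] (dot before a terminal).

Augment with T' → T and build the canonical LR(0) collection (I0 = CLOSURE({[T' → . T]}), then GOTO on every symbol after a dot until no new states appear). It has 16 states:
  I0: { [S → . Y x], [S → . Y], [T → . S g], [T → . a], [T' → . T], [Y → . g x T], [Y → . x F] }  — shift
  I1: { [T → S . g] }  — shift
  I2: { [T' → T .] }  — accept
  I3: { [S → Y . x], [S → Y .] }  — shift, reduce
  I4: { [T → a .] }  — reduce
  I5: { [Y → g . x T] }  — shift
  I6: { [F → . Y Y S], [F → . Y x], [Y → . g x T], [Y → . x F], [Y → x . F] }  — shift
  I7: { [Y → x F .] }  — reduce
  I8: { [F → Y . Y S], [F → Y . x], [Y → . g x T], [Y → . x F] }  — shift
  I9: { [F → Y Y . S], [S → . Y x], [S → . Y], [Y → . g x T], [Y → . x F] }  — shift
  I10: { [F → . Y Y S], [F → . Y x], [F → Y x .], [Y → . g x T], [Y → . x F], [Y → x . F] }  — shift, reduce
  I11: { [F → Y Y S .] }  — reduce
  I12: { [S → . Y x], [S → . Y], [T → . S g], [T → . a], [Y → . g x T], [Y → . x F], [Y → g x . T] }  — shift
  I13: { [Y → g x T .] }  — reduce
  I14: { [S → Y x .] }  — reduce
  I15: { [T → S g .] }  — reduce

I3 contains reduce item [S → Y .] and shift item [S → Y . x] — shift-reduce conflict.
I10 contains reduce item [F → Y x .] and shift items [Y → . g x T], [Y → . x F] — shift-reduce conflict.

Answer: Yes — I3: [S → Y .] vs [S → Y . x]; I10: [F → Y x .] vs [Y → . g x T]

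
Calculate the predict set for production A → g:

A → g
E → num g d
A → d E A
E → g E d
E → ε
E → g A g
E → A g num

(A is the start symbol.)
PREDICT(A → g) = (FIRST(RHS) \ {ε}) ∪ (FOLLOW(A) if ε ∈ FIRST(RHS), i.e. RHS ⇒* ε)
FIRST(g) = { 'g' }
ε ∉ FIRST(g), so FOLLOW(A) is not added.
PREDICT(A → g) = { 'g' }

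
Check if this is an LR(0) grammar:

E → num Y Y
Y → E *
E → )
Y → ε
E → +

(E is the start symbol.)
No. Shift-reduce conflict between [Y → .] and [E → . )]

A grammar is LR(0) if no state in the canonical LR(0) collection has:
  - both a shift item (dot before a terminal) and a complete item (shift-reduce conflict), or
  - two or more complete items (reduce-reduce conflict; the accept item [E' → E .] counts as a complete item here).

Augment with E' → E and build the canonical LR(0) collection (I0 = CLOSURE({[E' → . E]}), then GOTO on every symbol after a dot until no new states appear). It has 9 states:
  I0: { [E → . )], [E → . +], [E → . num Y Y], [E' → . E] }  — shift
  I1: { [E → ) .] }  — reduce
  I2: { [E → + .] }  — reduce
  I3: { [E' → E .] }  — accept
  I4: { [E → . )], [E → . +], [E → . num Y Y], [E → num . Y Y], [Y → . E *], [Y → .] }  — shift, reduce
  I5: { [Y → E . *] }  — shift
  I6: { [E → . )], [E → . +], [E → . num Y Y], [E → num Y . Y], [Y → . E *], [Y → .] }  — shift, reduce
  I7: { [E → num Y Y .] }  — reduce
  I8: { [Y → E * .] }  — reduce

Conflict in state I4:
  Shift-reduce conflict between [Y → .] and [E → . )]
So the grammar is NOT LR(0).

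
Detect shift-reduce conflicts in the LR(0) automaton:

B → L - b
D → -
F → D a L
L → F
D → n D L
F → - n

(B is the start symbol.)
Yes — I1: [D → - .] vs [F → - . n]

Augment with B' → B and build the canonical LR(0) collection (I0 = CLOSURE({[B' → . B]}), then GOTO on every symbol after a dot until no new states appear). It has 15 states:
  I0: { [B → . L - b], [B' → . B], [D → . -], [D → . n D L], [F → . - n], [F → . D a L], [L → . F] }  — shift
  I1: { [D → - .], [F → - . n] }  — shift, reduce
  I2: { [B' → B .] }  — accept
  I3: { [F → D . a L] }  — shift
  I4: { [L → F .] }  — reduce
  I5: { [B → L . - b] }  — shift
  I6: { [D → . -], [D → . n D L], [D → n . D L] }  — shift
  I7: { [D → - .] }  — reduce
  I8: { [D → . -], [D → . n D L], [D → n D . L], [F → . - n], [F → . D a L], [L → . F] }  — shift
  I9: { [D → n D L .] }  — reduce
  I10: { [B → L - . b] }  — shift
  I11: { [B → L - b .] }  — reduce
  I12: { [D → . -], [D → . n D L], [F → . - n], [F → . D a L], [F → D a . L], [L → . F] }  — shift
  I13: { [F → D a L .] }  — reduce
  I14: { [F → - n .] }  — reduce

I1 contains reduce item [D → - .] and shift item [F → - . n] — shift-reduce conflict.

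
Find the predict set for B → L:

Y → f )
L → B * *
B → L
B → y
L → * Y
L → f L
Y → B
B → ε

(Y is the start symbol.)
{ '*', 'f', 'y' }

PREDICT(B → L) = (FIRST(RHS) \ {ε}) ∪ (FOLLOW(B) if ε ∈ FIRST(RHS), i.e. RHS ⇒* ε)
FIRST(L) = { '*', 'f', 'y' }
FIRST(L) = { '*', 'f', 'y' }
ε ∉ FIRST(L), so FOLLOW(B) is not added.
PREDICT(B → L) = { '*', 'f', 'y' }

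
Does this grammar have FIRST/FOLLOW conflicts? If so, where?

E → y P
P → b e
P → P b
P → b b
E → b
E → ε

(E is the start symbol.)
A FIRST/FOLLOW conflict occurs when a non-terminal N has a nullable alternative N → β (β ⇒* ε) and another alternative N → α with FIRST(α) ∩ FOLLOW(N) ≠ ∅: on such a lookahead the parser cannot decide between expanding α and letting N vanish via β.

Nullable non-terminals: E.

E: nullable alternative(s) E → ε; FOLLOW(E) = { $ }
  E → y P: FIRST \ {ε} = { 'y' } — disjoint from FOLLOW(E)
  E → b: FIRST \ {ε} = { 'b' } — disjoint from FOLLOW(E)
  E → ε: FIRST \ {ε} = { } — this is the only nullable alternative, skip

P has no nullable alternative, so no FIRST/FOLLOW check is needed there.

No FIRST/FOLLOW conflicts found.

Answer: No FIRST/FOLLOW conflicts.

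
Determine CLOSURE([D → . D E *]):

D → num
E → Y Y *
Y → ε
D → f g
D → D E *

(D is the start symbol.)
To compute CLOSURE, for each item [A → α.Bβ] where B is a non-terminal, add [B → .γ] for all productions B → γ; repeat for the newly added items until nothing changes.

Start with: [D → . D E *]
  [D → . D E *] has the dot before D: add [D → . num], [D → . f g]
No further items can be added.

CLOSURE = { [D → . D E *], [D → . f g], [D → . num] }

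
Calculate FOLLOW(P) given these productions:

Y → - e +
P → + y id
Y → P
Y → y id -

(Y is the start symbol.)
In Y → P: P is at the end, add FOLLOW(Y)

The FOLLOW sets referred to above (computed the same way, to a fixed point):
  FOLLOW(Y) = { $ }

Taking the union: FOLLOW(P) = { $ }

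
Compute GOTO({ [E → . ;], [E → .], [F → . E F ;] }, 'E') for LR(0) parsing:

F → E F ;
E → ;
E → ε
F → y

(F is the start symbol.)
{ [E → . ;], [E → .], [F → . E F ;], [F → . y], [F → E . F ;] }

GOTO(I, 'E') = CLOSURE({ [A → αX.β] : [A → α.Xβ] ∈ I, X = 'E' })

Items with dot before 'E', with the dot advanced:
  [F → . E F ;] → [F → E . F ;]
Closure of the advanced items:
  [F → E . F ;] has the dot before F: add [F → . E F ;], [F → . y]
  [F → . E F ;] has the dot before E: add [E → . ;], [E → .]

GOTO = { [E → . ;], [E → .], [F → . E F ;], [F → . y], [F → E . F ;] }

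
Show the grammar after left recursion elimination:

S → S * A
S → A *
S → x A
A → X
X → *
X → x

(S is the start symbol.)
S → A * S'
S → x A S'
S' → * A S'
S' → ε
A → X
X → *
X → x

S is directly left-recursive. The standard transformation for
  A → A α₁ | ... | A α_m | β₁ | ... | β_n
is
  A  → β₁ A' | ... | β_n A'
  A' → α₁ A' | ... | α_m A' | ε

S → A * becomes S → A * S'
S → x A becomes S → x A S'
S → S * A becomes S' → * A S'
Add S' → ε

Productions for other non-terminals are unchanged:
  A → X
  X → *
  X → x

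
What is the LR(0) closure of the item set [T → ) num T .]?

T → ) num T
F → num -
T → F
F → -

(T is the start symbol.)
{ [T → ) num T .] }

To compute CLOSURE, for each item [A → α.Bβ] where B is a non-terminal, add [B → .γ] for all productions B → γ; repeat for the newly added items until nothing changes.

Start with: [T → ) num T .]
The dot is at the end, so nothing is added.

CLOSURE = { [T → ) num T .] }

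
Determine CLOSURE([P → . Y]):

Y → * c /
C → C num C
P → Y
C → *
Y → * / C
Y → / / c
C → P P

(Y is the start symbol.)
{ [P → . Y], [Y → . * / C], [Y → . * c /], [Y → . / / c] }

Start with: [P → . Y]
  [P → . Y] has the dot before Y: add [Y → . * c /], [Y → . * / C], [Y → . / / c]
No further items can be added.

CLOSURE = { [P → . Y], [Y → . * / C], [Y → . * c /], [Y → . / / c] }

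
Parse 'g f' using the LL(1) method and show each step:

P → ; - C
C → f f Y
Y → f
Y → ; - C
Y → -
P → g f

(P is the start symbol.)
LL(1) parsing maintains a stack (initially the start symbol over $) and the input. At each step: if the stack top is a terminal, match it against the current input token; if it is a non-terminal N, replace it with the RHS of M[N, lookahead] (the unique production whose predict set contains the lookahead).

Stack is shown with the top on the left.

Stack  Input  Action
--------------------
P $    g f $  output P → g f
g f $  g f $  match 'g'
f $    f $    match 'f'
$      $      accept

The string is accepted.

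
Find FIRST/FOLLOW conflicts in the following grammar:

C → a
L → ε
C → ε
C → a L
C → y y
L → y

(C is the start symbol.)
No FIRST/FOLLOW conflicts.

A FIRST/FOLLOW conflict occurs when a non-terminal N has a nullable alternative N → β (β ⇒* ε) and another alternative N → α with FIRST(α) ∩ FOLLOW(N) ≠ ∅: on such a lookahead the parser cannot decide between expanding α and letting N vanish via β.

Nullable non-terminals: C, L.

C: nullable alternative(s) C → ε; FOLLOW(C) = { $ }
  C → a: FIRST \ {ε} = { 'a' } — disjoint from FOLLOW(C)
  C → ε: FIRST \ {ε} = { } — this is the only nullable alternative, skip
  C → a L: FIRST \ {ε} = { 'a' } — disjoint from FOLLOW(C)
  C → y y: FIRST \ {ε} = { 'y' } — disjoint from FOLLOW(C)

L: nullable alternative(s) L → ε; FOLLOW(L) = { $ }
  L → ε: FIRST \ {ε} = { } — this is the only nullable alternative, skip
  L → y: FIRST \ {ε} = { 'y' } — disjoint from FOLLOW(L)

No FIRST/FOLLOW conflicts found.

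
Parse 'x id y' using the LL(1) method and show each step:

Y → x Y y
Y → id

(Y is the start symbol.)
LL(1) parsing maintains a stack (initially the start symbol over $) and the input. At each step: if the stack top is a terminal, match it against the current input token; if it is a non-terminal N, replace it with the RHS of M[N, lookahead] (the unique production whose predict set contains the lookahead).

Stack is shown with the top on the left.

Stack    Input     Action
-------------------------
Y $      x id y $  output Y → x Y y
x Y y $  x id y $  match 'x'
Y y $    id y $    output Y → id
id y $   id y $    match 'id'
y $      y $       match 'y'
$        $         accept

The string is accepted.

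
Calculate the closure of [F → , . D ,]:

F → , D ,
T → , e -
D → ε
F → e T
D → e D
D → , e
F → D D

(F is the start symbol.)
{ [D → . , e], [D → . e D], [D → .], [F → , . D ,] }

To compute CLOSURE, for each item [A → α.Bβ] where B is a non-terminal, add [B → .γ] for all productions B → γ; repeat for the newly added items until nothing changes.

Start with: [F → , . D ,]
  [F → , . D ,] has the dot before D: add [D → .], [D → . e D], [D → . , e]
No further items can be added.

CLOSURE = { [D → . , e], [D → . e D], [D → .], [F → , . D ,] }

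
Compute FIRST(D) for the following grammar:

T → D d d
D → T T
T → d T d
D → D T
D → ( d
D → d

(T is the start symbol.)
{ '(', 'd' }

FIRST sets of the other non-terminals involved (by the same procedure, iterated to a fixed point):
  FIRST(T) = { '(', 'd' }

From D → T T:
  - T is a non-terminal: add FIRST(T) \ {ε} = { '(', 'd' }
    T is not nullable, so stop
From D → D T:
  - D is the symbol being defined: contributes nothing new
    D is not nullable, so stop
From D → ( d:
  - '(' is a terminal: add '(' and stop
From D → d:
  - d is a terminal: add 'd' and stop

Collecting: FIRST(D) = { '(', 'd' }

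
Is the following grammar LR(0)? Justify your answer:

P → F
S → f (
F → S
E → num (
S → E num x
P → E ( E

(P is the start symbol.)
Yes, the grammar is LR(0)

Augment with P' → P and build the canonical LR(0) collection (I0 = CLOSURE({[P' → . P]}), then GOTO on every symbol after a dot until no new states appear). It has 13 states:
  I0: { [E → . num (], [F → . S], [P → . E ( E], [P → . F], [P' → . P], [S → . E num x], [S → . f (] }  — shift
  I1: { [P → E . ( E], [S → E . num x] }  — shift
  I2: { [P → F .] }  — reduce
  I3: { [P' → P .] }  — accept
  I4: { [F → S .] }  — reduce
  I5: { [S → f . (] }  — shift
  I6: { [E → num . (] }  — shift
  I7: { [E → num ( .] }  — reduce
  I8: { [S → f ( .] }  — reduce
  I9: { [E → . num (], [P → E ( . E] }  — shift
  I10: { [S → E num . x] }  — shift
  I11: { [S → E num x .] }  — reduce
  I12: { [P → E ( E .] }  — reduce

Every state is either a pure shift/goto state or contains exactly one complete item and nothing to shift — no conflicts. The grammar is LR(0).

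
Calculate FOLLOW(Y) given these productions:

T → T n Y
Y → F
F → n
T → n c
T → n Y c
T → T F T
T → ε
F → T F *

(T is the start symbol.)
In T → T n Y: Y is at the end, add FOLLOW(T)
In T → n Y c: Y is followed by c, add FIRST(c) \ {ε} = { 'c' }

The FOLLOW sets referred to above (computed the same way, to a fixed point):
  FOLLOW(T) = { $, 'n' }

Taking the union: FOLLOW(Y) = { $, 'c', 'n' }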